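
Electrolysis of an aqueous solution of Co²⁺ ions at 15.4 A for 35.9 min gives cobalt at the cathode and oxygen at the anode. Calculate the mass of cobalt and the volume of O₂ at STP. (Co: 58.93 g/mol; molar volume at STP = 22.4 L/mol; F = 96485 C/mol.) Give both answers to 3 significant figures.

Q = 15.4 × 2154 = 33170 C; n(e⁻) = 33170 / 96485 = 0.3438 mol
Cathode: Co²⁺ + 2e⁻ → Co → n(Co) = 0.3438/2 = 0.1719 mol → 10.1 g
Anode: 2H₂O → O₂ + 4H⁺ + 4e⁻ → n(O₂) = 0.3438/4 = 0.08595 mol → 1.93 L

10.1 g Co; 1.93 L O₂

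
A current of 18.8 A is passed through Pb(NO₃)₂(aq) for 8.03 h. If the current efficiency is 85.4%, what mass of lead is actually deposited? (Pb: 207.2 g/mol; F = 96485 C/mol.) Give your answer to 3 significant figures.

Q = 18.8 × 28908 = 5.435×10^5 C
n(e⁻) = 5.435×10^5 / 96485 = 5.633 mol
Pb²⁺ + 2e⁻ → Pb, so theoretical m(Pb) = 2.817 × 207.2 = 583.7 g
Actual mass = 85.4% × 583.7 = 498 g

498 g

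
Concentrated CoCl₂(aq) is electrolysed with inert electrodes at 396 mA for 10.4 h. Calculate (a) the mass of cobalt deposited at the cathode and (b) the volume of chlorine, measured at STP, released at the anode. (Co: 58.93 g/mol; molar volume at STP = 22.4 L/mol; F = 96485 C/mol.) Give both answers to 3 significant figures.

Q = 0.396 × 37440 = 14830 C; n(e⁻) = 14830 / 96485 = 0.1537 mol
Cathode: Co²⁺ + 2e⁻ → Co → n(Co) = 0.1537/2 = 0.07685 mol → 4.53 g
Anode: 2Cl⁻ → Cl₂ + 2e⁻ → n(Cl₂) = 0.1537/2 = 0.07685 mol → 1.72 L

4.53 g Co; 1.72 L Cl₂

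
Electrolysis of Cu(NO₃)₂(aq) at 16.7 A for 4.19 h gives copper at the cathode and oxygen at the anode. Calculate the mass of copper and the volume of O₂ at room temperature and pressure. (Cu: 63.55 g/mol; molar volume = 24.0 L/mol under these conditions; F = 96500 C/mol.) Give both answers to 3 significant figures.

Q = 16.7 × 15084 = 2.519×10^5 C; n(e⁻) = 2.519×10^5 / 96500 = 2.610 mol
Cathode: Cu²⁺ + 2e⁻ → Cu → n(Cu) = 2.610/2 = 1.305 mol → 82.9 g
Anode: 2H₂O → O₂ + 4H⁺ + 4e⁻ → n(O₂) = 2.610/4 = 0.6525 mol → 15.7 L

82.9 g Cu; 15.7 L O₂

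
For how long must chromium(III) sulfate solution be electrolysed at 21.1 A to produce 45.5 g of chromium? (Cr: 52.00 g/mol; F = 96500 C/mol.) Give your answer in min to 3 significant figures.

n(Cr) = 45.5 / 52.00 = 0.8750 mol
Cr³⁺ + 3e⁻ → Cr, so n(e⁻) = 3 × 0.8750 = 2.625 mol
Q = 2.625 × 96500 = 2.533×10^5 C
t = Q / I = 2.533×10^5 / 21.1 = 12000 s = 200 min

200 min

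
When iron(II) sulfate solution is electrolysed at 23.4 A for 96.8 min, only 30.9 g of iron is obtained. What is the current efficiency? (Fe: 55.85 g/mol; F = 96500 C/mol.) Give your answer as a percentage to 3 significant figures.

Q = 23.4 × 5808 = 1.359×10^5 C
n(e⁻) = 1.359×10^5 / 96500 = 1.408 mol
Fe²⁺ + 2e⁻ → Fe, so theoretical n(Fe) = 0.7040 mol → 39.32 g
Efficiency = 30.9 / 39.32 = 0.7859 = 78.6%

78.6%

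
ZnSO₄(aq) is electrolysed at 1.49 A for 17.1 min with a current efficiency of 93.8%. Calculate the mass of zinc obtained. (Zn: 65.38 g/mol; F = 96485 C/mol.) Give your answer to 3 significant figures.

0.486 g

Q = 1.49 × 1026 = 1529 C
n(e⁻) = 1529 / 96485 = 0.01585 mol
Zn²⁺ + 2e⁻ → Zn, so theoretical m(Zn) = 0.007925 × 65.38 = 0.5181 g
Actual mass = 93.8% × 0.5181 = 0.486 g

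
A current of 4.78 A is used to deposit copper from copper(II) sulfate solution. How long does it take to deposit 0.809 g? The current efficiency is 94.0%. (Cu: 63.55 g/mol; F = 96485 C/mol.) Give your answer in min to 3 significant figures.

9.11 min

n(Cu) = 0.809 / 63.55 = 0.01273 mol
Cu²⁺ + 2e⁻ → Cu, so n(e⁻) = 2 × 0.01273 = 0.02546 mol
Q = 0.02546 × 96485 / 0.940 = 2613 C
t = Q / I = 2613 / 4.78 = 546.7 s = 9.11 min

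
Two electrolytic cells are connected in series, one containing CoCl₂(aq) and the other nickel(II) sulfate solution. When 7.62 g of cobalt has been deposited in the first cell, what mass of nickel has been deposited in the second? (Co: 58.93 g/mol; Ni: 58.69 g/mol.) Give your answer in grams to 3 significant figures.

n(Co) = 7.62 / 58.93 = 0.1293 mol
Co²⁺ + 2e⁻ → Co, so n(e⁻) = 2 × 0.1293 = 0.2586 mol
Same current for the same time ⇒ same n(e⁻) = 0.2586 mol in both cells.
Ni²⁺ + 2e⁻ → Ni, so n(Ni) = 0.2586 / 2 = 0.1293 mol
m(Ni) = 0.1293 × 58.69 = 7.59 g

7.59 g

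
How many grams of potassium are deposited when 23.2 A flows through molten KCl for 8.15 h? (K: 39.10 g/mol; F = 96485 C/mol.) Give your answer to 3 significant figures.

Charge passed = 23.2 × 29340 = 6.807×10^5 C
n(e⁻) = 6.807×10^5 / 96485 = 7.055 mol
K⁺ + e⁻ → K, so n(K) = 7.055 mol
m = 7.055 × 39.10 = 276 g

276 g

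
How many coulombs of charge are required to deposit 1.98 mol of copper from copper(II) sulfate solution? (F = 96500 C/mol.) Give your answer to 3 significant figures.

3.82×10^5 C

Cu²⁺ + 2e⁻ → Cu, so n(e⁻) = 2 × 1.98 = 3.960 mol
Q = 3.960 × 96500 = 3.821×10^5 C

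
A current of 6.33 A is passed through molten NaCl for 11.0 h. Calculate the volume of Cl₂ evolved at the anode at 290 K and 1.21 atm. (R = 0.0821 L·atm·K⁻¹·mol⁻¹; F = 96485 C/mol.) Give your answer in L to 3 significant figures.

25.6 L

Q = 6.33 A × 39600 s = 2.507×10^5 C
n(e⁻) = 2.507×10^5 / 96485 = 2.598 mol
2Cl⁻ → Cl₂ + 2e⁻, so n(Cl₂) = 2.598 / 2 = 1.299 mol
V = nRT/P = 1.299 × 0.0821 × 290 / 1.21 = 25.56 L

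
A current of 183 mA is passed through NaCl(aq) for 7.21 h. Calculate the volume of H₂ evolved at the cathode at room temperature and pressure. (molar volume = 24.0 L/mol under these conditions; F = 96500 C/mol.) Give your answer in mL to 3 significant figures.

591 mL

Q = It = 0.183 × 25956 = 4750 C
n(e⁻) = Q/F = 4750/96500 = 0.04922 mol
2H⁺ + 2e⁻ → H₂, so n(H₂) = 0.04922 / 2 = 0.02461 mol
V = 0.02461 × 24.0 = 0.5906 L
= 591 mL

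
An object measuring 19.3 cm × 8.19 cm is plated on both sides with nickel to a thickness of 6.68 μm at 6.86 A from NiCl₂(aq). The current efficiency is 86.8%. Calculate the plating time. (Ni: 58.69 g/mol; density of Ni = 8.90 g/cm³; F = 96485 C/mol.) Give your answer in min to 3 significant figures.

Plated area = 2 × 19.3 × 8.19 = 316.1 cm²
Volume = 316.1 × 6.68×10⁻⁴ cm = 0.2112 cm³
m(Ni) = 0.2112 × 8.90 = 1.880 g
n(Ni) = 1.880 / 58.69 = 0.03203 mol; n(e⁻) = 2 × 0.03203 = 0.06406 mol
Q = 0.06406 × 96485 / 0.868 = 7121 C
t = 7121 / 6.86 = 1038 s = 17.3 min

17.3 min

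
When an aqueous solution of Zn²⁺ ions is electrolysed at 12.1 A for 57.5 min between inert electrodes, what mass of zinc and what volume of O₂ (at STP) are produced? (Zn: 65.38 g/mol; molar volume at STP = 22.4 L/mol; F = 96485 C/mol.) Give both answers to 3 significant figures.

Q = 12.1 × 3450 = 41750 C; n(e⁻) = 41750 / 96485 = 0.4327 mol
Cathode: Zn²⁺ + 2e⁻ → Zn → n(Zn) = 0.4327/2 = 0.2164 mol → 14.1 g
Anode: 2H₂O → O₂ + 4H⁺ + 4e⁻ → n(O₂) = 0.4327/4 = 0.1082 mol → 2.42 L

14.1 g Zn; 2.42 L O₂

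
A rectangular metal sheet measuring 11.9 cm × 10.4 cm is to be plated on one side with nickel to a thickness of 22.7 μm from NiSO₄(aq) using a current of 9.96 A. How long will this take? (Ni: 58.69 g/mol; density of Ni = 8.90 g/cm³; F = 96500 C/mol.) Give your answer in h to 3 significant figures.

0.229 h

Plated area = 11.9 × 10.4 = 123.8 cm²
Volume = 123.8 × 22.7×10⁻⁴ cm = 0.2810 cm³
m(Ni) = 0.2810 × 8.90 = 2.501 g
n(Ni) = 2.501 / 58.69 = 0.04261 mol; n(e⁻) = 2 × 0.04261 = 0.08522 mol
Q = 0.08522 × 96500 = 8224 C
t = 8224 / 9.96 = 825.7 s = 0.229 h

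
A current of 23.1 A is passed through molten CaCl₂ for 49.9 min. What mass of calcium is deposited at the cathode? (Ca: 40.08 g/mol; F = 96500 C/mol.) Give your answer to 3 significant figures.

14.4 g

Q = It = 23.1 × 2994 = 69160 C
n(e⁻) = 69160 / 96500 = 0.7167 mol
Ca²⁺ + 2e⁻ → Ca, so n(Ca) = 0.7167 / 2 = 0.3584 mol
m = 0.3584 × 40.08 = 14.4 g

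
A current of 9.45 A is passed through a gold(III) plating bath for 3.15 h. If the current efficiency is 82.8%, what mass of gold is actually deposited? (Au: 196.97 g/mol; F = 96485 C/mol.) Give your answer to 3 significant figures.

Q = 9.45 × 11340 = 1.072×10^5 C
n(e⁻) = 1.072×10^5 / 96485 = 1.111 mol
Au³⁺ + 3e⁻ → Au, so theoretical m(Au) = 0.3703 × 196.97 = 72.94 g
Actual mass = 82.8% × 72.94 = 60.4 g

60.4 g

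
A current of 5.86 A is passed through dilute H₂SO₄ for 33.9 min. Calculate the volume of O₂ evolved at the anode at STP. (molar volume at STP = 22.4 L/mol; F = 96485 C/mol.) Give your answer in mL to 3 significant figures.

Q = 5.86 A × 2034 s = 11920 C
n(e⁻) = 11920 / 96485 = 0.1235 mol
2H₂O → O₂ + 4H⁺ + 4e⁻, so n(O₂) = 0.1235 / 4 = 0.03088 mol
V = 0.03088 × 22.4 = 0.6917 L
= 692 mL

692 mL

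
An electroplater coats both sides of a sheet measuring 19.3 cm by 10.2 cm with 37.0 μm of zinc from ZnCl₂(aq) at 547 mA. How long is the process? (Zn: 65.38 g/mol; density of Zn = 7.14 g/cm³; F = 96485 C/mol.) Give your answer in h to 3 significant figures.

Plated area = 2 × 19.3 × 10.2 = 393.7 cm²
Volume = 393.7 × 37.0×10⁻⁴ cm = 1.457 cm³
m(Zn) = 1.457 × 7.14 = 10.40 g
n(Zn) = 10.40 / 65.38 = 0.1591 mol; n(e⁻) = 2 × 0.1591 = 0.3182 mol
Q = 0.3182 × 96485 = 30700 C
t = 30700 / 0.547 = 56120 s = 15.6 h

15.6 h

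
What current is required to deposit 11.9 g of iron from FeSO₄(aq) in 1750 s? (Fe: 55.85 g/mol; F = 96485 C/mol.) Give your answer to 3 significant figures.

n(Fe) = 11.9 / 55.85 = 0.2131 mol
Fe²⁺ + 2e⁻ → Fe, so n(e⁻) = 2 × 0.2131 = 0.4262 mol
Q = 0.4262 × 96485 = 41120 C
I = Q / t = 41120 / 1750 s = 23.5 A

23.5 A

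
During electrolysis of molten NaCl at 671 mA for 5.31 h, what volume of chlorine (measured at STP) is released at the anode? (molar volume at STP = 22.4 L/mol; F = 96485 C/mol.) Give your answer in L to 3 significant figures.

1.49 L

Q = It = 0.671 × 19116 = 12830 C
Moles of electrons = 12830 / 96485 = 0.1330 mol
2Cl⁻ → Cl₂ + 2e⁻, so n(Cl₂) = 0.1330 / 2 = 0.06650 mol
V = 0.06650 × 22.4 = 1.490 L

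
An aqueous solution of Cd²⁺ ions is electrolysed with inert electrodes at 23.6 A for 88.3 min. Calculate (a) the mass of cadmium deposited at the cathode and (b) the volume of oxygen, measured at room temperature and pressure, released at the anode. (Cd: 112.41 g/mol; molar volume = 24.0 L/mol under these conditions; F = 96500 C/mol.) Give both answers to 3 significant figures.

Q = 23.6 × 5298 = 1.250×10^5 C; n(e⁻) = 1.250×10^5 / 96500 = 1.295 mol
Cathode: Cd²⁺ + 2e⁻ → Cd → n(Cd) = 1.295/2 = 0.6475 mol → 72.8 g
Anode: 2H₂O → O₂ + 4H⁺ + 4e⁻ → n(O₂) = 1.295/4 = 0.3238 mol → 7.77 L

72.8 g Cd; 7.77 L O₂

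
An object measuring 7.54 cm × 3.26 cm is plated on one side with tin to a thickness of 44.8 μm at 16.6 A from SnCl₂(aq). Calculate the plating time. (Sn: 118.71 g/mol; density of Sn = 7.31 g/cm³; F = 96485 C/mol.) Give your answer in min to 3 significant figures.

1.31 min

Plated area = 7.54 × 3.26 = 24.58 cm²
Volume = 24.58 × 44.8×10⁻⁴ cm = 0.1101 cm³
m(Sn) = 0.1101 × 7.31 = 0.8048 g
n(Sn) = 0.8048 / 118.71 = 0.006780 mol; n(e⁻) = 2 × 0.006780 = 0.01356 mol
Q = 0.01356 × 96485 = 1308 C
t = 1308 / 16.6 = 78.80 s = 1.31 min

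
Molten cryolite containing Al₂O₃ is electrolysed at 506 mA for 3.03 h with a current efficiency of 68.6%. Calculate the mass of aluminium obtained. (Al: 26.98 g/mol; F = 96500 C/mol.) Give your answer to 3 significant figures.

0.353 g

Q = 0.506 × 10908 = 5519 C
n(e⁻) = 5519 / 96500 = 0.05719 mol
Al³⁺ + 3e⁻ → Al, so theoretical m(Al) = 0.01906 × 26.98 = 0.5142 g
Actual mass = 68.6% × 0.5142 = 0.353 g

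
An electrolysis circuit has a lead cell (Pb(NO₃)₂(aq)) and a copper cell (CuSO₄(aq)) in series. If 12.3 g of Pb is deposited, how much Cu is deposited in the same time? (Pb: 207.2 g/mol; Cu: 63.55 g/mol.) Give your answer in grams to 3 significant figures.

3.77 g

n(Pb) = 12.3 / 207.2 = 0.05936 mol
Pb²⁺ + 2e⁻ → Pb, so n(e⁻) = 2 × 0.05936 = 0.1187 mol
Since the cells are in series, n(e⁻) in the Cu cell is also 0.1187 mol.
Cu²⁺ + 2e⁻ → Cu, so n(Cu) = 0.1187 / 2 = 0.05935 mol
m(Cu) = 0.05935 × 63.55 = 3.77 g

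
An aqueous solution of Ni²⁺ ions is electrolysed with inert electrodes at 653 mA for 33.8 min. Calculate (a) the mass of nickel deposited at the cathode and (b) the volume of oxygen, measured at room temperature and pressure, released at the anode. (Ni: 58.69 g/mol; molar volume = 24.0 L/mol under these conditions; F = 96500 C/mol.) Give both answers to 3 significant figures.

0.403 g Ni; 0.0823 L O₂

Q = 0.653 × 2028 = 1324 C; n(e⁻) = 1324 / 96500 = 0.01372 mol
Cathode: Ni²⁺ + 2e⁻ → Ni → n(Ni) = 0.01372/2 = 0.006860 mol → 0.403 g
Anode: 2H₂O → O₂ + 4H⁺ + 4e⁻ → n(O₂) = 0.01372/4 = 0.003430 mol → 0.0823 L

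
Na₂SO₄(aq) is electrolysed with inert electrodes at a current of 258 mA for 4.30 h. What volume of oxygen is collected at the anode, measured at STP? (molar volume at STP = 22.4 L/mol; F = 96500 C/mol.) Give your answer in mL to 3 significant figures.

Charge passed = 0.258 × 15480 = 3994 C
n(e⁻) = Q/F = 3994/96500 = 0.04139 mol
2H₂O → O₂ + 4H⁺ + 4e⁻, so n(O₂) = 0.04139 / 4 = 0.01035 mol
V = 0.01035 × 22.4 = 0.2318 L
= 232 mL

232 mL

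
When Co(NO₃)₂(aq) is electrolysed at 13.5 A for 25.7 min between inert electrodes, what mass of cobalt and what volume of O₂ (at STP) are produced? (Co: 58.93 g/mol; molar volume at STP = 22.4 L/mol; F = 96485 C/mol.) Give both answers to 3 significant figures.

6.36 g Co; 1.21 L O₂

Q = 13.5 × 1542 = 20820 C; n(e⁻) = 20820 / 96485 = 0.2158 mol
Cathode: Co²⁺ + 2e⁻ → Co → n(Co) = 0.2158/2 = 0.1079 mol → 6.36 g
Anode: 2H₂O → O₂ + 4H⁺ + 4e⁻ → n(O₂) = 0.2158/4 = 0.05395 mol → 1.21 L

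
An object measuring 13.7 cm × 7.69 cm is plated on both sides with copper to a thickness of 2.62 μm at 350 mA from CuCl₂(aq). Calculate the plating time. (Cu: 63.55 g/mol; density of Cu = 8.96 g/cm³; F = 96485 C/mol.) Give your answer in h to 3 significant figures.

Plated area = 2 × 13.7 × 7.69 = 210.7 cm²
Volume = 210.7 × 2.62×10⁻⁴ cm = 0.05520 cm³
m(Cu) = 0.05520 × 8.96 = 0.4946 g
n(Cu) = 0.4946 / 63.55 = 0.007783 mol; n(e⁻) = 2 × 0.007783 = 0.01557 mol
Q = 0.01557 × 96485 = 1502 C
t = 1502 / 0.350 = 4291 s = 1.19 h

1.19 h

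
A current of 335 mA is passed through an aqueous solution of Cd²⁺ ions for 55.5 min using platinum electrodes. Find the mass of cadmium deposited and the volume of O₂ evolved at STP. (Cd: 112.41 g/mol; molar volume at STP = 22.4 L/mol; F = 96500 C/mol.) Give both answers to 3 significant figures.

0.650 g Cd; 0.0647 L O₂

Q = 0.335 × 3330 = 1116 C; n(e⁻) = 1116 / 96500 = 0.01156 mol
Cathode: Cd²⁺ + 2e⁻ → Cd → n(Cd) = 0.01156/2 = 0.005780 mol → 0.650 g
Anode: 2H₂O → O₂ + 4H⁺ + 4e⁻ → n(O₂) = 0.01156/4 = 0.002890 mol → 0.0647 L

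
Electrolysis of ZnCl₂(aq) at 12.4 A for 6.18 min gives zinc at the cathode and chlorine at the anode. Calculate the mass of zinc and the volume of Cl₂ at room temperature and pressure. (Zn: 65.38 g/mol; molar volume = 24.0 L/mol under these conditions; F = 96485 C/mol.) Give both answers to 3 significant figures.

Q = 12.4 × 370.8 = 4598 C; n(e⁻) = 4598 / 96485 = 0.04766 mol
Cathode: Zn²⁺ + 2e⁻ → Zn → n(Zn) = 0.04766/2 = 0.02383 mol → 1.56 g
Anode: 2Cl⁻ → Cl₂ + 2e⁻ → n(Cl₂) = 0.04766/2 = 0.02383 mol → 0.572 L

1.56 g Zn; 0.572 L Cl₂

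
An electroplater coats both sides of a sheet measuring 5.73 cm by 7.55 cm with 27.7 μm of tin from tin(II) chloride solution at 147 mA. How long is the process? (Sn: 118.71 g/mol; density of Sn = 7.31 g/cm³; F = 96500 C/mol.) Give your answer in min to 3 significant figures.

Plated area = 2 × 5.73 × 7.55 = 86.52 cm²
Volume = 86.52 × 27.7×10⁻⁴ cm = 0.2397 cm³
m(Sn) = 0.2397 × 7.31 = 1.752 g
n(Sn) = 1.752 / 118.71 = 0.01476 mol; n(e⁻) = 2 × 0.01476 = 0.02952 mol
Q = 0.02952 × 96500 = 2849 C
t = 2849 / 0.147 = 19380 s = 323 min

323 min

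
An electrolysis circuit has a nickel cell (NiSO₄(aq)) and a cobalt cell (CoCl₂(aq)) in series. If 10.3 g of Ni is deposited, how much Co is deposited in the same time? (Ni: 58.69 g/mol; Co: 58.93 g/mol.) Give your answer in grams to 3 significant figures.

n(Ni) = 10.3 / 58.69 = 0.1755 mol
Ni²⁺ + 2e⁻ → Ni, so n(e⁻) = 2 × 0.1755 = 0.3510 mol
Since the cells are in series, n(e⁻) in the Co cell is also 0.3510 mol.
Co²⁺ + 2e⁻ → Co, so n(Co) = 0.3510 / 2 = 0.1755 mol
m(Co) = 0.1755 × 58.93 = 10.3 g

10.3 g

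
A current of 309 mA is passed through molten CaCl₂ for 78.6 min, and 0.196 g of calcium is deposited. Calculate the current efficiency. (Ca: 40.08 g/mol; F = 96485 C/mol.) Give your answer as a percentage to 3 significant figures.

64.8%

Q = 0.309 × 4716 = 1457 C
n(e⁻) = 1457 / 96485 = 0.01510 mol
Ca²⁺ + 2e⁻ → Ca, so theoretical n(Ca) = 0.007550 mol → 0.3026 g
Efficiency = 0.196 / 0.3026 = 0.6477 = 64.8%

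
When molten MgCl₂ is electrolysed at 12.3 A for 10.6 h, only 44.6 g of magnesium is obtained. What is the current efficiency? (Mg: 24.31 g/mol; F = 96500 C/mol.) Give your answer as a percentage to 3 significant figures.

Q = 12.3 × 38160 = 4.694×10^5 C
n(e⁻) = 4.694×10^5 / 96500 = 4.864 mol
Mg²⁺ + 2e⁻ → Mg, so theoretical n(Mg) = 2.432 mol → 59.12 g
Efficiency = 44.6 / 59.12 = 0.7544 = 75.4%

75.4%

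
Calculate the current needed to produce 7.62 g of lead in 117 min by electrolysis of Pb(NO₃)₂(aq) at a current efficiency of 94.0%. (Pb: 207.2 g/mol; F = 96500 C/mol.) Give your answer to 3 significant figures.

1.08 A

n(Pb) = 7.62 / 207.2 = 0.03678 mol
Pb²⁺ + 2e⁻ → Pb, so n(e⁻) = 2 × 0.03678 = 0.07356 mol
Q = 0.07356 × 96500 / 0.940 = 7552 C
I = Q / t = 7552 / 7020 s = 1.08 A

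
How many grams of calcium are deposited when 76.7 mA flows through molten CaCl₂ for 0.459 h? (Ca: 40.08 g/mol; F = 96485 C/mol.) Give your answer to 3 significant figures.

Charge passed = 0.0767 × 1652.4 = 126.7 C
n(e⁻) = 126.7 / 96485 = 0.001313 mol
Ca²⁺ + 2e⁻ → Ca, so n(Ca) = 0.001313 / 2 = 6.565×10^-4 mol
m = 6.565×10^-4 × 40.08 = 0.0263 g

0.0263 g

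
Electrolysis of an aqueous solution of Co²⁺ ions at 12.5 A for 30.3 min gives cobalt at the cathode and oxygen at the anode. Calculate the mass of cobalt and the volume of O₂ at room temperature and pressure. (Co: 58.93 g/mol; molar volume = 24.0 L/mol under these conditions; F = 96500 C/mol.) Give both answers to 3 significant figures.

6.94 g Co; 1.41 L O₂

Q = 12.5 × 1818 = 22730 C; n(e⁻) = 22730 / 96500 = 0.2355 mol
Cathode: Co²⁺ + 2e⁻ → Co → n(Co) = 0.2355/2 = 0.1178 mol → 6.94 g
Anode: 2H₂O → O₂ + 4H⁺ + 4e⁻ → n(O₂) = 0.2355/4 = 0.05888 mol → 1.41 L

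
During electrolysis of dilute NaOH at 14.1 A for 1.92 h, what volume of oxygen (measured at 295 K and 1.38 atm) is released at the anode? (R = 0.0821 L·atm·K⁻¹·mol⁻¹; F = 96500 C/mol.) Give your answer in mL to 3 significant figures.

Q = It = 14.1 × 6912 = 97460 C
n(e⁻) = 97460 / 96500 = 1.010 mol
2H₂O → O₂ + 4H⁺ + 4e⁻, so n(O₂) = 1.010 / 4 = 0.2525 mol
V = nRT/P = 0.2525 × 0.0821 × 295 / 1.38 = 4.431 L
= 4430 mL

4430 mL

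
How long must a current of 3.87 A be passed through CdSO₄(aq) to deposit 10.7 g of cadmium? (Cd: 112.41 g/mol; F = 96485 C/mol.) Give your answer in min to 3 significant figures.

n(Cd) = 10.7 / 112.41 = 0.09519 mol
Cd²⁺ + 2e⁻ → Cd, so n(e⁻) = 2 × 0.09519 = 0.1904 mol
Q = 0.1904 × 96485 = 18370 C
t = Q / I = 18370 / 3.87 = 4747 s = 79.1 min

79.1 min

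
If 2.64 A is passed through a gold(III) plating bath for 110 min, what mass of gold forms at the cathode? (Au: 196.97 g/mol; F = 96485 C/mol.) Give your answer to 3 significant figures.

Charge passed = 2.64 × 6600 = 17420 C
n(e⁻) = 17420 / 96485 = 0.1805 mol
Au³⁺ + 3e⁻ → Au, so n(Au) = 0.1805 / 3 = 0.06017 mol
m = 0.06017 × 196.97 = 11.9 g

11.9 g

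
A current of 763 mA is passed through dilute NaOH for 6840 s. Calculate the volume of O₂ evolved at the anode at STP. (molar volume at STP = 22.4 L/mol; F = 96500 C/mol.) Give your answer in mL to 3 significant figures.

303 mL

Q = It = 0.763 × 6840 = 5219 C
Moles of electrons = 5219 / 96500 = 0.05408 mol
2H₂O → O₂ + 4H⁺ + 4e⁻, so n(O₂) = 0.05408 / 4 = 0.01352 mol
V = 0.01352 × 22.4 = 0.3028 L
= 303 mL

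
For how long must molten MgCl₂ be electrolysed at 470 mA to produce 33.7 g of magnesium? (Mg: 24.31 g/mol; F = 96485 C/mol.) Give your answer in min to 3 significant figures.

9490 min

n(Mg) = 33.7 / 24.31 = 1.386 mol
Mg²⁺ + 2e⁻ → Mg, so n(e⁻) = 2 × 1.386 = 2.772 mol
Q = 2.772 × 96485 = 2.675×10^5 C
t = Q / I = 2.675×10^5 / 0.470 = 5.691×10^5 s = 9490 min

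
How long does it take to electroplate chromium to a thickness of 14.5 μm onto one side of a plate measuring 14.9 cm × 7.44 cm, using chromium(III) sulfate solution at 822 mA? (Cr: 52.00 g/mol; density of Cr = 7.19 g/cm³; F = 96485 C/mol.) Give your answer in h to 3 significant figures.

2.17 h

Plated area = 14.9 × 7.44 = 110.9 cm²
Volume = 110.9 × 14.5×10⁻⁴ cm = 0.1608 cm³
m(Cr) = 0.1608 × 7.19 = 1.156 g
n(Cr) = 1.156 / 52.00 = 0.02223 mol; n(e⁻) = 3 × 0.02223 = 0.06669 mol
Q = 0.06669 × 96485 = 6435 C
t = 6435 / 0.822 = 7828 s = 2.17 h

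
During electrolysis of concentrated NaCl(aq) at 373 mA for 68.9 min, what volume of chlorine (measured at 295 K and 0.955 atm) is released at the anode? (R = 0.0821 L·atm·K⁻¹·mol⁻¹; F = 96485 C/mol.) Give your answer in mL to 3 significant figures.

203 mL

Charge passed = 0.373 × 4134 = 1542 C
n(e⁻) = 1542 / 96485 = 0.01598 mol
2Cl⁻ → Cl₂ + 2e⁻, so n(Cl₂) = 0.01598 / 2 = 0.007990 mol
V = nRT/P = 0.007990 × 0.0821 × 295 / 0.955 = 0.2026 L
= 203 mL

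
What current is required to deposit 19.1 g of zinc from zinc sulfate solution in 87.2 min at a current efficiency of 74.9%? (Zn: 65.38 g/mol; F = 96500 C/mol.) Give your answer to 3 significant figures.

n(Zn) = 19.1 / 65.38 = 0.2921 mol
Zn²⁺ + 2e⁻ → Zn, so n(e⁻) = 2 × 0.2921 = 0.5842 mol
Q = 0.5842 × 96500 / 0.749 = 75270 C
I = Q / t = 75270 / 5232 s = 14.4 A

14.4 A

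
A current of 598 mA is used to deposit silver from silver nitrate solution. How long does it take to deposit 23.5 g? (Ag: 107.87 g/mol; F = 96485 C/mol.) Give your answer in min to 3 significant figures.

586 min

n(Ag) = 23.5 / 107.87 = 0.2179 mol
Ag⁺ + e⁻ → Ag, so n(e⁻) = 0.2179 mol
Q = 0.2179 × 96485 = 21020 C
t = Q / I = 21020 / 0.598 = 35150 s = 586 min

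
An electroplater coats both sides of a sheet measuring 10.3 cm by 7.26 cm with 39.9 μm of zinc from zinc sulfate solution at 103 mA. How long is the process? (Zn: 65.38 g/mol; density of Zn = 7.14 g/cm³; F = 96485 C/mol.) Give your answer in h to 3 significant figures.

33.9 h

Plated area = 2 × 10.3 × 7.26 = 149.6 cm²
Volume = 149.6 × 39.9×10⁻⁴ cm = 0.5969 cm³
m(Zn) = 0.5969 × 7.14 = 4.262 g
n(Zn) = 4.262 / 65.38 = 0.06519 mol; n(e⁻) = 2 × 0.06519 = 0.1304 mol
Q = 0.1304 × 96485 = 12580 C
t = 12580 / 0.103 = 1.221×10^5 s = 33.9 h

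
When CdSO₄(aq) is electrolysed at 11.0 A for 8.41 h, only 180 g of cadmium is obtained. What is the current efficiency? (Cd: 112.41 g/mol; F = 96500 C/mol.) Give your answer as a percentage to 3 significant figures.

92.8%

Q = 11.0 × 30276 = 3.330×10^5 C
n(e⁻) = 3.330×10^5 / 96500 = 3.451 mol
Cd²⁺ + 2e⁻ → Cd, so theoretical n(Cd) = 1.726 mol → 194.0 g
Efficiency = 180 / 194.0 = 0.9278 = 92.8%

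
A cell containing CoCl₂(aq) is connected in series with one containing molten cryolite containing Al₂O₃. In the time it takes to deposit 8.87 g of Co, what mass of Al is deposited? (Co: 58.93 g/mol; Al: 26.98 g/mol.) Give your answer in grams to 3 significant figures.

2.71 g

n(Co) = 8.87 / 58.93 = 0.1505 mol
Co²⁺ + 2e⁻ → Co, so n(e⁻) = 2 × 0.1505 = 0.3010 mol
In series, the same 0.3010 mol of electrons flows through the second cell.
Al³⁺ + 3e⁻ → Al, so n(Al) = 0.3010 / 3 = 0.1003 mol
m(Al) = 0.1003 × 26.98 = 2.71 g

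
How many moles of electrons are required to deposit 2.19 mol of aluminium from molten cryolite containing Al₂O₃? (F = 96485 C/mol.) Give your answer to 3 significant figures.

Al³⁺ + 3e⁻ → Al, so n(e⁻) = 3 × 2.19 = 6.570 mol

6.57 mol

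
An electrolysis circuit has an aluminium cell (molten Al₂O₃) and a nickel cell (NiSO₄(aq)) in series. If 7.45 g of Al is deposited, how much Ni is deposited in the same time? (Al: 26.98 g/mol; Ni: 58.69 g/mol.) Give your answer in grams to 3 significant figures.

24.3 g

n(Al) = 7.45 / 26.98 = 0.2761 mol
Al³⁺ + 3e⁻ → Al, so n(e⁻) = 3 × 0.2761 = 0.8283 mol
Same current for the same time ⇒ same n(e⁻) = 0.8283 mol in both cells.
Ni²⁺ + 2e⁻ → Ni, so n(Ni) = 0.8283 / 2 = 0.4142 mol
m(Ni) = 0.4142 × 58.69 = 24.3 g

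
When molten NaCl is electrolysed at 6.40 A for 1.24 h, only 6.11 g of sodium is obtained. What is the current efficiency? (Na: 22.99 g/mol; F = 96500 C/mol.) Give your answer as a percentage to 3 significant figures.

Q = 6.40 × 4464 = 28570 C
n(e⁻) = 28570 / 96500 = 0.2961 mol
Na⁺ + e⁻ → Na, so theoretical n(Na) = 0.2961 mol → 6.807 g
Efficiency = 6.11 / 6.807 = 0.8976 = 89.8%

89.8%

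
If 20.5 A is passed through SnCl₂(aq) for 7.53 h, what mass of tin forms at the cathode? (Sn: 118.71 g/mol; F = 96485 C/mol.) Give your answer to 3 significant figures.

342 g

Q = It = 20.5 × 27108 = 5.557×10^5 C
n(e⁻) = 5.557×10^5 / 96485 = 5.759 mol
Sn²⁺ + 2e⁻ → Sn, so n(Sn) = 5.759 / 2 = 2.880 mol
m = 2.880 × 118.71 = 342 g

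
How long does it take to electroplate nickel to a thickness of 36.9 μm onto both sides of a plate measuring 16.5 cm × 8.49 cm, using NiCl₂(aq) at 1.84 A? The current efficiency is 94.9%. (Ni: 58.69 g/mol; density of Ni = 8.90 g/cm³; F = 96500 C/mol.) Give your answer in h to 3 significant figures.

4.81 h

Plated area = 2 × 16.5 × 8.49 = 280.2 cm²
Volume = 280.2 × 36.9×10⁻⁴ cm = 1.034 cm³
m(Ni) = 1.034 × 8.90 = 9.203 g
n(Ni) = 9.203 / 58.69 = 0.1568 mol; n(e⁻) = 2 × 0.1568 = 0.3136 mol
Q = 0.3136 × 96500 / 0.949 = 31890 C
t = 31890 / 1.84 = 17330 s = 4.81 h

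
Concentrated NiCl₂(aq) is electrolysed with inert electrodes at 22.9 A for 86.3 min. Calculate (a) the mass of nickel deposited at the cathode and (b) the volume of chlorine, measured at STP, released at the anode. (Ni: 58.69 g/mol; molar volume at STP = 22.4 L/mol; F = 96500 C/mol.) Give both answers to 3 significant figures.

Q = 22.9 × 5178 = 1.186×10^5 C; n(e⁻) = 1.186×10^5 / 96500 = 1.229 mol
Cathode: Ni²⁺ + 2e⁻ → Ni → n(Ni) = 1.229/2 = 0.6145 mol → 36.1 g
Anode: 2Cl⁻ → Cl₂ + 2e⁻ → n(Cl₂) = 1.229/2 = 0.6145 mol → 13.8 L

36.1 g Ni; 13.8 L Cl₂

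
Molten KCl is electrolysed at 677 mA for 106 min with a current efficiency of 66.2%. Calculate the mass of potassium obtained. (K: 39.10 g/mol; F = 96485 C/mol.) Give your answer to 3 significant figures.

Q = 0.677 × 6360 = 4306 C
n(e⁻) = 4306 / 96485 = 0.04463 mol
K⁺ + e⁻ → K, so theoretical m(K) = 0.04463 × 39.10 = 1.745 g
Actual mass = 66.2% × 1.745 = 1.16 g

1.16 g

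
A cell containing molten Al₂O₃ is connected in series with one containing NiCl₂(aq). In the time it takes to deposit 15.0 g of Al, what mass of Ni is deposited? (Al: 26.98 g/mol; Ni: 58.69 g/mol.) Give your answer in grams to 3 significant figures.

n(Al) = 15.0 / 26.98 = 0.5560 mol
Al³⁺ + 3e⁻ → Al, so n(e⁻) = 3 × 0.5560 = 1.668 mol
In series, the same 1.668 mol of electrons flows through the second cell.
Ni²⁺ + 2e⁻ → Ni, so n(Ni) = 1.668 / 2 = 0.8340 mol
m(Ni) = 0.8340 × 58.69 = 48.9 g

48.9 g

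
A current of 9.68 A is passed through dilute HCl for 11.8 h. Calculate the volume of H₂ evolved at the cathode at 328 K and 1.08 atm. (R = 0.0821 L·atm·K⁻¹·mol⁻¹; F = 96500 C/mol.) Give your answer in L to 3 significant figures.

53.1 L

Charge passed = 9.68 × 42480 = 4.112×10^5 C
Moles of electrons = 4.112×10^5 / 96500 = 4.261 mol
2H⁺ + 2e⁻ → H₂, so n(H₂) = 4.261 / 2 = 2.131 mol
V = nRT/P = 2.131 × 0.0821 × 328 / 1.08 = 53.13 L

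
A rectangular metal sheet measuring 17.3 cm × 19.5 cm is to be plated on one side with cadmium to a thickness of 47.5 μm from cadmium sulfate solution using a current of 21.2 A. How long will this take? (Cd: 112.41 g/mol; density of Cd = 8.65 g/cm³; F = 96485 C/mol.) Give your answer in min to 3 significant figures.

18.7 min

Plated area = 17.3 × 19.5 = 337.4 cm²
Volume = 337.4 × 47.5×10⁻⁴ cm = 1.603 cm³
m(Cd) = 1.603 × 8.65 = 13.87 g
n(Cd) = 13.87 / 112.41 = 0.1234 mol; n(e⁻) = 2 × 0.1234 = 0.2468 mol
Q = 0.2468 × 96485 = 23810 C
t = 23810 / 21.2 = 1123 s = 18.7 min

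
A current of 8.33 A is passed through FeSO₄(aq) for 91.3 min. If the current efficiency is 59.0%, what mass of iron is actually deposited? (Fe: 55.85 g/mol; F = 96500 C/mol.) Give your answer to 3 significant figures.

Q = 8.33 × 5478 = 45630 C
n(e⁻) = 45630 / 96500 = 0.4728 mol
Fe²⁺ + 2e⁻ → Fe, so theoretical m(Fe) = 0.2364 × 55.85 = 13.20 g
Actual mass = 59.0% × 13.20 = 7.79 g

7.79 g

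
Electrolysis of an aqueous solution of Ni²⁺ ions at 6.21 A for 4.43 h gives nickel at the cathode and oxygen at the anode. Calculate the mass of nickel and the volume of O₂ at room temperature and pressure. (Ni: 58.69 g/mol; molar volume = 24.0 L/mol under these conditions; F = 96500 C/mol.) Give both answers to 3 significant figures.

Q = 6.21 × 15948 = 99040 C; n(e⁻) = 99040 / 96500 = 1.026 mol
Cathode: Ni²⁺ + 2e⁻ → Ni → n(Ni) = 1.026/2 = 0.5130 mol → 30.1 g
Anode: 2H₂O → O₂ + 4H⁺ + 4e⁻ → n(O₂) = 1.026/4 = 0.2565 mol → 6.16 L

30.1 g Ni; 6.16 L O₂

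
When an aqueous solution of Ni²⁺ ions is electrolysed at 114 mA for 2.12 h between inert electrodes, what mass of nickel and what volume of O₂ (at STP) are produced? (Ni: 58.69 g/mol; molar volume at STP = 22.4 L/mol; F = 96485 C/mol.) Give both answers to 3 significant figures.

Q = 0.114 × 7632 = 870.0 C; n(e⁻) = 870.0 / 96485 = 0.009017 mol
Cathode: Ni²⁺ + 2e⁻ → Ni → n(Ni) = 0.009017/2 = 0.004509 mol → 0.265 g
Anode: 2H₂O → O₂ + 4H⁺ + 4e⁻ → n(O₂) = 0.009017/4 = 0.002254 mol → 0.0505 L

0.265 g Ni; 0.0505 L O₂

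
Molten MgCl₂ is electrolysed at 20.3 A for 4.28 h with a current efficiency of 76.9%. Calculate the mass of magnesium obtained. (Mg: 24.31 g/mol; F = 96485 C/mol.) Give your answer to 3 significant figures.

Q = 20.3 × 15408 = 3.128×10^5 C
n(e⁻) = 3.128×10^5 / 96485 = 3.242 mol
Mg²⁺ + 2e⁻ → Mg, so theoretical m(Mg) = 1.621 × 24.31 = 39.41 g
Actual mass = 76.9% × 39.41 = 30.3 g

30.3 g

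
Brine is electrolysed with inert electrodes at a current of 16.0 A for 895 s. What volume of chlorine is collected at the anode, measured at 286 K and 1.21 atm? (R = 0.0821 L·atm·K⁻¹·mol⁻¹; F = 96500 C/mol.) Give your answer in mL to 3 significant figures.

1440 mL

Q = 16.0 A × 895 s = 14320 C
n(e⁻) = Q/F = 14320/96500 = 0.1484 mol
2Cl⁻ → Cl₂ + 2e⁻, so n(Cl₂) = 0.1484 / 2 = 0.07420 mol
V = nRT/P = 0.07420 × 0.0821 × 286 / 1.21 = 1.440 L
= 1440 mL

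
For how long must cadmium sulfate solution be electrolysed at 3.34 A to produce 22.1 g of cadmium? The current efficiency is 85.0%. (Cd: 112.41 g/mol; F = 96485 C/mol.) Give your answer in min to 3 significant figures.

n(Cd) = 22.1 / 112.41 = 0.1966 mol
Cd²⁺ + 2e⁻ → Cd, so n(e⁻) = 2 × 0.1966 = 0.3932 mol
Q = 0.3932 × 96485 / 0.850 = 44630 C
t = Q / I = 44630 / 3.34 = 13360 s = 223 min

223 min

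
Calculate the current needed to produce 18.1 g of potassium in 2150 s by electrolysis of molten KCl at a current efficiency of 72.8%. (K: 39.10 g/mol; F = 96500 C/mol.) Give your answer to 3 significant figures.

n(K) = 18.1 / 39.10 = 0.4629 mol
K⁺ + e⁻ → K, so n(e⁻) = 0.4629 mol
Q = 0.4629 × 96500 / 0.728 = 61360 C
I = Q / t = 61360 / 2150 s = 28.5 A

28.5 A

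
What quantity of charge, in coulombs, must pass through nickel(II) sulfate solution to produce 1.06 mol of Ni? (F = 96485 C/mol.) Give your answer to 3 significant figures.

2.05×10^5 C

Ni²⁺ + 2e⁻ → Ni, so n(e⁻) = 2 × 1.06 = 2.120 mol
Q = 2.120 × 96485 = 2.045×10^5 C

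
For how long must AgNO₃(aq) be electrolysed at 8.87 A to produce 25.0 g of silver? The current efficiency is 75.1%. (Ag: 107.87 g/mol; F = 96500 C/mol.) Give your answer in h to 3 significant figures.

0.933 h

n(Ag) = 25.0 / 107.87 = 0.2318 mol
Ag⁺ + e⁻ → Ag, so n(e⁻) = 0.2318 mol
Q = 0.2318 × 96500 / 0.751 = 29790 C
t = Q / I = 29790 / 8.87 = 3359 s = 0.933 h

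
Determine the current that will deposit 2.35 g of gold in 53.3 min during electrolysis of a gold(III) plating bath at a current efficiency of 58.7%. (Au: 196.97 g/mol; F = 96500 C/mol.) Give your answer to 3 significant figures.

n(Au) = 2.35 / 196.97 = 0.01193 mol
Au³⁺ + 3e⁻ → Au, so n(e⁻) = 3 × 0.01193 = 0.03579 mol
Q = 0.03579 × 96500 / 0.587 = 5884 C
I = Q / t = 5884 / 3198 s = 1.84 A

1.84 A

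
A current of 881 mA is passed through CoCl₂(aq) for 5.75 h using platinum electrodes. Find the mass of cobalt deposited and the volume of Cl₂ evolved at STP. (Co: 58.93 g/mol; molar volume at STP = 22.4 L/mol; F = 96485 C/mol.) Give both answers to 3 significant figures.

Q = 0.881 × 20700 = 18240 C; n(e⁻) = 18240 / 96485 = 0.1890 mol
Cathode: Co²⁺ + 2e⁻ → Co → n(Co) = 0.1890/2 = 0.09450 mol → 5.57 g
Anode: 2Cl⁻ → Cl₂ + 2e⁻ → n(Cl₂) = 0.1890/2 = 0.09450 mol → 2.12 L

5.57 g Co; 2.12 L Cl₂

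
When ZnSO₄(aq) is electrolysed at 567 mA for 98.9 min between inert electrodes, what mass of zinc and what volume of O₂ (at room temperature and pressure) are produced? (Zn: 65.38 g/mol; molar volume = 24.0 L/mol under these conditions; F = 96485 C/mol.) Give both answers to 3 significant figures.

Q = 0.567 × 5934 = 3365 C; n(e⁻) = 3365 / 96485 = 0.03488 mol
Cathode: Zn²⁺ + 2e⁻ → Zn → n(Zn) = 0.03488/2 = 0.01744 mol → 1.14 g
Anode: 2H₂O → O₂ + 4H⁺ + 4e⁻ → n(O₂) = 0.03488/4 = 0.008720 mol → 0.209 L

1.14 g Zn; 0.209 L O₂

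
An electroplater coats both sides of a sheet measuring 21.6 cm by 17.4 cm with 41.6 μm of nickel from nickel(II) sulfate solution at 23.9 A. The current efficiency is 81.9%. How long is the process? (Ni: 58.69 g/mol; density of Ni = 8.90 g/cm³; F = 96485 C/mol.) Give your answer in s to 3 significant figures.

Plated area = 2 × 21.6 × 17.4 = 751.7 cm²
Volume = 751.7 × 41.6×10⁻⁴ cm = 3.127 cm³
m(Ni) = 3.127 × 8.90 = 27.83 g
n(Ni) = 27.83 / 58.69 = 0.4742 mol; n(e⁻) = 2 × 0.4742 = 0.9484 mol
Q = 0.9484 × 96485 / 0.819 = 1.117×10^5 C
t = 1.117×10^5 / 23.9 = 4674 s

4670 s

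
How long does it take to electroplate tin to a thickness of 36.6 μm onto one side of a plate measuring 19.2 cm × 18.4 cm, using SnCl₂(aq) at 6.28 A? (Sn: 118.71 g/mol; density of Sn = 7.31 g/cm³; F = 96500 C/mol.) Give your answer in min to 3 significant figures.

40.8 min

Plated area = 19.2 × 18.4 = 353.3 cm²
Volume = 353.3 × 36.6×10⁻⁴ cm = 1.293 cm³
m(Sn) = 1.293 × 7.31 = 9.452 g
n(Sn) = 9.452 / 118.71 = 0.07962 mol; n(e⁻) = 2 × 0.07962 = 0.1592 mol
Q = 0.1592 × 96500 = 15360 C
t = 15360 / 6.28 = 2446 s = 40.8 min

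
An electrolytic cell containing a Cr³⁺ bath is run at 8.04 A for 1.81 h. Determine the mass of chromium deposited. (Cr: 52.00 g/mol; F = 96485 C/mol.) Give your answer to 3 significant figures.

Q = 8.04 A × 6516 s = 52390 C
Moles of electrons = 52390 / 96485 = 0.5430 mol
Cr³⁺ + 3e⁻ → Cr, so n(Cr) = 0.5430 / 3 = 0.1810 mol
m = 0.1810 × 52.00 = 9.41 g

9.41 g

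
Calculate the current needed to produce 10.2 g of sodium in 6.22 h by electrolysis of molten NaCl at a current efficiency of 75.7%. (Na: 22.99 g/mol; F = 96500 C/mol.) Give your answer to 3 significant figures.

n(Na) = 10.2 / 22.99 = 0.4437 mol
Na⁺ + e⁻ → Na, so n(e⁻) = 0.4437 mol
Q = 0.4437 × 96500 / 0.757 = 56560 C
I = Q / t = 56560 / 22392 s = 2.53 A

2.53 A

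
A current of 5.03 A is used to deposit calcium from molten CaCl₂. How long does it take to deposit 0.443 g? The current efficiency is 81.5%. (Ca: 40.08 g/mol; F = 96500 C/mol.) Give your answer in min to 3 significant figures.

8.67 min

n(Ca) = 0.443 / 40.08 = 0.01105 mol
Ca²⁺ + 2e⁻ → Ca, so n(e⁻) = 2 × 0.01105 = 0.02210 mol
Q = 0.02210 × 96500 / 0.815 = 2617 C
t = Q / I = 2617 / 5.03 = 520.3 s = 8.67 min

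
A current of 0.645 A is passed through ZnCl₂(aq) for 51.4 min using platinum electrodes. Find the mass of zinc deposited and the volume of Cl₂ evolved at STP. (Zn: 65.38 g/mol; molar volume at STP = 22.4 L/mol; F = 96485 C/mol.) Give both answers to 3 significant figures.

0.674 g Zn; 0.231 L Cl₂

Q = 0.645 × 3084 = 1989 C; n(e⁻) = 1989 / 96485 = 0.02061 mol
Cathode: Zn²⁺ + 2e⁻ → Zn → n(Zn) = 0.02061/2 = 0.01031 mol → 0.674 g
Anode: 2Cl⁻ → Cl₂ + 2e⁻ → n(Cl₂) = 0.02061/2 = 0.01031 mol → 0.231 L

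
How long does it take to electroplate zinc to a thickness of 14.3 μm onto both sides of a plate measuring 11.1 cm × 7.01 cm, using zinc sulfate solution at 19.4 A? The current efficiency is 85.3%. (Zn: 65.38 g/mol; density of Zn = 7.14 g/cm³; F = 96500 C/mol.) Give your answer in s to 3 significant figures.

Plated area = 2 × 11.1 × 7.01 = 155.6 cm²
Volume = 155.6 × 14.3×10⁻⁴ cm = 0.2225 cm³
m(Zn) = 0.2225 × 7.14 = 1.589 g
n(Zn) = 1.589 / 65.38 = 0.02430 mol; n(e⁻) = 2 × 0.02430 = 0.04860 mol
Q = 0.04860 × 96500 / 0.853 = 5498 C
t = 5498 / 19.4 = 283.4 s

283 s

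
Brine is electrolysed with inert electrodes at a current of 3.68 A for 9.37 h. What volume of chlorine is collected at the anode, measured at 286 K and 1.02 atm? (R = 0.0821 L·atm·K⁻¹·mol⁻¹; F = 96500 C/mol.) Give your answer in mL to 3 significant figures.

Q = It = 3.68 × 33732 = 1.241×10^5 C
n(e⁻) = 1.241×10^5 / 96500 = 1.286 mol
2Cl⁻ → Cl₂ + 2e⁻, so n(Cl₂) = 1.286 / 2 = 0.6430 mol
V = nRT/P = 0.6430 × 0.0821 × 286 / 1.02 = 14.80 L
= 14800 mL

14800 mL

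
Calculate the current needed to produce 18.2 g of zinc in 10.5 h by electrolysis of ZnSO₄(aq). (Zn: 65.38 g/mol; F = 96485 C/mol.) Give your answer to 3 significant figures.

n(Zn) = 18.2 / 65.38 = 0.2784 mol
Zn²⁺ + 2e⁻ → Zn, so n(e⁻) = 2 × 0.2784 = 0.5568 mol
Q = 0.5568 × 96485 = 53720 C
I = Q / t = 53720 / 37800 s = 1.42 A

1.42 A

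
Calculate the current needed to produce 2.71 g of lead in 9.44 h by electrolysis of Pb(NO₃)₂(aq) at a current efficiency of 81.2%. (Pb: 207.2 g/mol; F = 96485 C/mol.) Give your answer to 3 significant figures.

0.0915 A

n(Pb) = 2.71 / 207.2 = 0.01308 mol
Pb²⁺ + 2e⁻ → Pb, so n(e⁻) = 2 × 0.01308 = 0.02616 mol
Q = 0.02616 × 96485 / 0.812 = 3108 C
I = Q / t = 3108 / 33984 s = 0.0915 A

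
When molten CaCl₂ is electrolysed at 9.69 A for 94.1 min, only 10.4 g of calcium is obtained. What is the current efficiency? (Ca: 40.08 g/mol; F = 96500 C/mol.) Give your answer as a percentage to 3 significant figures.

Q = 9.69 × 5646 = 54710 C
n(e⁻) = 54710 / 96500 = 0.5669 mol
Ca²⁺ + 2e⁻ → Ca, so theoretical n(Ca) = 0.2835 mol → 11.36 g
Efficiency = 10.4 / 11.36 = 0.9155 = 91.5%

91.5%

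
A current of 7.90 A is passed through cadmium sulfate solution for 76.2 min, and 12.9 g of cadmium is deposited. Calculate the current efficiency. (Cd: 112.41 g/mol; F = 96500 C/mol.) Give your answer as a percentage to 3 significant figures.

Q = 7.90 × 4572 = 36120 C
n(e⁻) = 36120 / 96500 = 0.3743 mol
Cd²⁺ + 2e⁻ → Cd, so theoretical n(Cd) = 0.1872 mol → 21.04 g
Efficiency = 12.9 / 21.04 = 0.6131 = 61.3%

61.3%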